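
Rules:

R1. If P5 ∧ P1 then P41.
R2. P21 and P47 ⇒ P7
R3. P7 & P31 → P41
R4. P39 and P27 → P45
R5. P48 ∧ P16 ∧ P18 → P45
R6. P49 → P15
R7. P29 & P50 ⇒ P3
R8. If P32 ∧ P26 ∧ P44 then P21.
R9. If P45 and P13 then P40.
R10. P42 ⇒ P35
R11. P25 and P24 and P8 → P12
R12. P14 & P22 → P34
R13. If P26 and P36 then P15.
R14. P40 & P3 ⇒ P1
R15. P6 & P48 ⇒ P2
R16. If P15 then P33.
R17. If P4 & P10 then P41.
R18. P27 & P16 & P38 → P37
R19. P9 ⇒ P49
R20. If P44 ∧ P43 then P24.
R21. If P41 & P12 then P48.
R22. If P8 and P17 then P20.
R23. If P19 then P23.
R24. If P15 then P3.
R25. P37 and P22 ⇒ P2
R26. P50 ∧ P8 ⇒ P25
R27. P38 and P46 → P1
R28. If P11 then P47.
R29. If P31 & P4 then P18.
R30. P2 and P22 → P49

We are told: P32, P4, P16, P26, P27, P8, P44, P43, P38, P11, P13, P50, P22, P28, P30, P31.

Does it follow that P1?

Yes

P21  (by R8: P32, P26, P44)
P37  (by R18: P27, P16, P38)
P24  (by R20: P44, P43)
P2  (by R25: P37, P22)
P25  (by R26: P50, P8)
P47  (by R28: P11)
P18  (by R29: P31, P4)
P49  (by R30: P2, P22)
P7  (by R2: P21, P47)
P41  (by R3: P7, P31)
P15  (by R6: P49)
P12  (by R11: P25, P24, P8)
P48  (by R21: P41, P12)
P3  (by R24: P15)
P45  (by R5: P48, P16, P18)
P40  (by R9: P45, P13)
P1  (by R14: P40, P3)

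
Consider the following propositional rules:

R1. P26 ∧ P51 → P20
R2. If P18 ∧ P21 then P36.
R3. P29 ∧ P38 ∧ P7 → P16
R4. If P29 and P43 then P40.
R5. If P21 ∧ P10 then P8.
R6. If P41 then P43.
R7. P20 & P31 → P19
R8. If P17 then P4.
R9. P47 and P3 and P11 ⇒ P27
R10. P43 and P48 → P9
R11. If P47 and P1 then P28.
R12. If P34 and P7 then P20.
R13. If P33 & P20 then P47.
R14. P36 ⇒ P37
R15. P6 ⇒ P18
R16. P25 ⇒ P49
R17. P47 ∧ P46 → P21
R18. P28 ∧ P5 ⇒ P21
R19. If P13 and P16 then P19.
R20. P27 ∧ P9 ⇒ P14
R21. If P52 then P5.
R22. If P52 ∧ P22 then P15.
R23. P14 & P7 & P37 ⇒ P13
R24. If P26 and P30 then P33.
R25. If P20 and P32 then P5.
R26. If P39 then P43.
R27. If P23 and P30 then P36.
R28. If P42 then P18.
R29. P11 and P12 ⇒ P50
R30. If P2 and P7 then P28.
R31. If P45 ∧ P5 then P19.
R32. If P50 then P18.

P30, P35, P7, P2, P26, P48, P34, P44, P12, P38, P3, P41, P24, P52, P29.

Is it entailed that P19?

Forward chaining from the given facts derives: P16, P43, P9, P20, P5, P33, P28, P40, P47, P21.
Rules concluding P19: R7 needs P31; R19 needs P13; R31 needs P45 — none of these are established.

No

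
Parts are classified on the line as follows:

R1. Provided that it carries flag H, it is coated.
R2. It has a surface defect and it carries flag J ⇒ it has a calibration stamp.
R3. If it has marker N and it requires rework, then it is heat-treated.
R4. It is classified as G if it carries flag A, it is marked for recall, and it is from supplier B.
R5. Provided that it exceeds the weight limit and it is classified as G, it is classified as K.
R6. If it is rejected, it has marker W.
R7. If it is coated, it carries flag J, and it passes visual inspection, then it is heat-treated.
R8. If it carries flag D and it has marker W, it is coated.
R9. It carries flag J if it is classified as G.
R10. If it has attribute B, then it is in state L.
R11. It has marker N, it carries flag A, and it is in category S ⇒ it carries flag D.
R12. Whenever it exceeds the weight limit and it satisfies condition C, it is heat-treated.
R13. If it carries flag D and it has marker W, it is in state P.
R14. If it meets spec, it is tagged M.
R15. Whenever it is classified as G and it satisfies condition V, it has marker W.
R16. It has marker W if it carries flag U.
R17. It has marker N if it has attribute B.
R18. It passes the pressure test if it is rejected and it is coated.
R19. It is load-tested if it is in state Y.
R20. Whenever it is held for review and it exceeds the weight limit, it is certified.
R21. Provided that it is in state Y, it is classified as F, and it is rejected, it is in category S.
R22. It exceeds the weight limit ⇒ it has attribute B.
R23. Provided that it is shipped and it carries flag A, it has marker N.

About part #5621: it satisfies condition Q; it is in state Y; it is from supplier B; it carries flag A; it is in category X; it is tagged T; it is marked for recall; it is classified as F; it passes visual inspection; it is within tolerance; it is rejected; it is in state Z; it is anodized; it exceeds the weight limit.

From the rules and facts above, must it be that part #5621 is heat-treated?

By R4 (it carries flag A, it is marked for recall, it is from supplier B): it is classified as G.
By R6 (it is rejected): it has marker W.
By R9 (it is classified as G): it carries flag J.
By R21 (it is in state Y, it is classified as F, it is rejected): it is in category S.
By R22 (it exceeds the weight limit): it has attribute B.
By R17 (it has attribute B): it has marker N.
By R11 (it has marker N, it carries flag A, it is in category S): it carries flag D.
By R8 (it carries flag D, it has marker W): it is coated.
By R7 (it is coated, it carries flag J, it passes visual inspection): it is heat-treated.

Yes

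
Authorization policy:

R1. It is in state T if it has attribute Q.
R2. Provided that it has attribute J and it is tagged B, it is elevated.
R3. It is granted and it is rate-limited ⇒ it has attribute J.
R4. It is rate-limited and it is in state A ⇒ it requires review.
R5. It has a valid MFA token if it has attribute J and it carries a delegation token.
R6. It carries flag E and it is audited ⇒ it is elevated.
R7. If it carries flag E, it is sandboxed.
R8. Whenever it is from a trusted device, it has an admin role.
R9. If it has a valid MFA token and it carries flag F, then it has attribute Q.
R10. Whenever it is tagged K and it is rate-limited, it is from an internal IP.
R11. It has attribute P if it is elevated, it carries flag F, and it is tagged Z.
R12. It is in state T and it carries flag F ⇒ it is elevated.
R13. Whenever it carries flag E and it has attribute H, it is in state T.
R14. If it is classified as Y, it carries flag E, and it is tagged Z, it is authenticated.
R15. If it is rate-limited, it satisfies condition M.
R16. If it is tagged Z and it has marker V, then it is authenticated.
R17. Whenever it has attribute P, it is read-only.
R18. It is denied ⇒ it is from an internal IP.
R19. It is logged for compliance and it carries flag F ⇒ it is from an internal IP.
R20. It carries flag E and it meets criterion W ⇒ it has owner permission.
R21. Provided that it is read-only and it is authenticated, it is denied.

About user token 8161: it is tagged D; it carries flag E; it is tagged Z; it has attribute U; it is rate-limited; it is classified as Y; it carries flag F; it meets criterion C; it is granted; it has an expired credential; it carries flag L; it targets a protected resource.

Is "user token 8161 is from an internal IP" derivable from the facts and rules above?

No

Forward chaining from the given facts derives: has attribute J, is sandboxed, is authenticated, satisfies condition M.
Rules concluding "it is from an internal IP": R10 needs "it is tagged K"; R18 needs "it is denied"; R19 needs "it is logged for compliance" — none of these are established.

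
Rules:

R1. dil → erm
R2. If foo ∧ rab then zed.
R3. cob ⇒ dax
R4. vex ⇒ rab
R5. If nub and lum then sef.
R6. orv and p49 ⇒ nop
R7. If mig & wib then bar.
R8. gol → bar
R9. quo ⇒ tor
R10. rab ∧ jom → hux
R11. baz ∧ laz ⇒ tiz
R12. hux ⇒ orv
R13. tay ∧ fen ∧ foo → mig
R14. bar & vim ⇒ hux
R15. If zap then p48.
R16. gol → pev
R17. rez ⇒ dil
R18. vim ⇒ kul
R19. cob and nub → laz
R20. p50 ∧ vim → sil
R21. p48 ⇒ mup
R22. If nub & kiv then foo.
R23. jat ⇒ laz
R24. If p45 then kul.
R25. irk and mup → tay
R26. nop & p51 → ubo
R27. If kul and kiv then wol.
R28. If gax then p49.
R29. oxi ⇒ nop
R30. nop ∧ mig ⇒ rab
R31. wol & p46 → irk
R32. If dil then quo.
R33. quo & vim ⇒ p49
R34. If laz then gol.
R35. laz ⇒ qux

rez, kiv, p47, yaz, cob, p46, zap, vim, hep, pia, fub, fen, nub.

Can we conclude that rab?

Yes

p48  (by R15: zap)
dil  (by R17: rez)
kul  (by R18: vim)
laz  (by R19: cob, nub)
mup  (by R21: p48)
foo  (by R22: nub, kiv)
wol  (by R27: kul, kiv)
irk  (by R31: wol, p46)
quo  (by R32: dil)
p49  (by R33: quo, vim)
gol  (by R34: laz)
bar  (by R8: gol)
hux  (by R14: bar, vim)
tay  (by R25: irk, mup)
orv  (by R12: hux)
mig  (by R13: tay, fen, foo)
nop  (by R6: orv, p49)
rab  (by R30: nop, mig)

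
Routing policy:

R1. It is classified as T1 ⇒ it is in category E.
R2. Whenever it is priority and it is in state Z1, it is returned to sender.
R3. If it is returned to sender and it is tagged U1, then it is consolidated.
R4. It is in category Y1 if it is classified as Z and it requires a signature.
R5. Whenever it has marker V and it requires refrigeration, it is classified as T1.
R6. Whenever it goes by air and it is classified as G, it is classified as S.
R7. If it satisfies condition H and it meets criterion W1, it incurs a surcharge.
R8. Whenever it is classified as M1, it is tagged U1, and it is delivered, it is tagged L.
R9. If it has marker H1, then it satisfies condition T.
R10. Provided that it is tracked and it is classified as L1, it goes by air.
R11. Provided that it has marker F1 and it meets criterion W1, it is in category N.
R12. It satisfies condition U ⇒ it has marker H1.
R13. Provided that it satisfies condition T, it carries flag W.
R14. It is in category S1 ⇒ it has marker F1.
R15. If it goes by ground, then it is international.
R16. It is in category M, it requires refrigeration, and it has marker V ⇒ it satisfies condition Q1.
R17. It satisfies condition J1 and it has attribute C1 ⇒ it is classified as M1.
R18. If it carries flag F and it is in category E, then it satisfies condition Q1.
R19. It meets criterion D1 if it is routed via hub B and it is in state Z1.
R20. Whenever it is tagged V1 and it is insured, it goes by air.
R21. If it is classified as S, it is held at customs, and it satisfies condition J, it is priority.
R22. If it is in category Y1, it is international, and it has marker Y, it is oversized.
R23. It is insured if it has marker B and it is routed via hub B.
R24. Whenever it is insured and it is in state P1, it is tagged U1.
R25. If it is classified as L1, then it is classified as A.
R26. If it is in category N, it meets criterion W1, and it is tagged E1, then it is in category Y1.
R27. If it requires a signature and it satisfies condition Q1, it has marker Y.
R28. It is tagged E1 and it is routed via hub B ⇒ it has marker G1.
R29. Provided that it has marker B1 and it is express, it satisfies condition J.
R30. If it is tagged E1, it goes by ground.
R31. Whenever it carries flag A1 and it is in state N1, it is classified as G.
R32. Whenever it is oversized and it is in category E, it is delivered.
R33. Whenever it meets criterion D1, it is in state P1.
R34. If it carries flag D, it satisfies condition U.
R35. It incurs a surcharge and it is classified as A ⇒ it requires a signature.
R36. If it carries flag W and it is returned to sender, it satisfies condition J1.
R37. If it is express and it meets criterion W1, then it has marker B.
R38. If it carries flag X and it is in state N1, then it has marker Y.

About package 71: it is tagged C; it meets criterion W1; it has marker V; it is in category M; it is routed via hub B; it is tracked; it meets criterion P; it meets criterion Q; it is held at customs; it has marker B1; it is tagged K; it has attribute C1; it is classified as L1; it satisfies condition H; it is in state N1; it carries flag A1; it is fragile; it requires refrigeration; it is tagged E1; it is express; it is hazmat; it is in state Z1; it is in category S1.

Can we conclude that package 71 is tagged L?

No

Forward chaining from the given facts derives: is classified as T1, incurs a surcharge, goes by air, has marker F1, satisfies condition Q1, meets criterion D1, is classified as A, has marker G1, satisfies condition J, goes by ground, is classified as G, is in state P1, requires a signature, has marker B, is in category E, is classified as S, is in category N, is international, is priority, is insured, is tagged U1, is in category Y1, has marker Y, is returned to sender, is consolidated, is oversized, is delivered.
The only rule concluding "it is tagged L" is R8, which needs "it is classified as M1"; that is never established.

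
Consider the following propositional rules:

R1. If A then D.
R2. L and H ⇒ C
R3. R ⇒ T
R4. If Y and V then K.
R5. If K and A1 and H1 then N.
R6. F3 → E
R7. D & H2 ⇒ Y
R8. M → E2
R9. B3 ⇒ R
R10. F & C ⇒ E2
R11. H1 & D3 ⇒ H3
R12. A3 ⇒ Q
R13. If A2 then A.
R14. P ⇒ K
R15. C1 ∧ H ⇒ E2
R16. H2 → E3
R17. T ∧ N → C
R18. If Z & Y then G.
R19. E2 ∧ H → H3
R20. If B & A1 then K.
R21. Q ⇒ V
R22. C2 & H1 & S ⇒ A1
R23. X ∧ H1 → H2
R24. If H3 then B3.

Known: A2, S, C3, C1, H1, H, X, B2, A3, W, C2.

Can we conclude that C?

Q  (by R12: A3)
A  (by R13: A2)
E2  (by R15: C1, H)
H3  (by R19: E2, H)
V  (by R21: Q)
A1  (by R22: C2, H1, S)
H2  (by R23: X, H1)
B3  (by R24: H3)
D  (by R1: A)
Y  (by R7: D, H2)
R  (by R9: B3)
T  (by R3: R)
K  (by R4: Y, V)
N  (by R5: K, A1, H1)
C  (by R17: T, N)

Yes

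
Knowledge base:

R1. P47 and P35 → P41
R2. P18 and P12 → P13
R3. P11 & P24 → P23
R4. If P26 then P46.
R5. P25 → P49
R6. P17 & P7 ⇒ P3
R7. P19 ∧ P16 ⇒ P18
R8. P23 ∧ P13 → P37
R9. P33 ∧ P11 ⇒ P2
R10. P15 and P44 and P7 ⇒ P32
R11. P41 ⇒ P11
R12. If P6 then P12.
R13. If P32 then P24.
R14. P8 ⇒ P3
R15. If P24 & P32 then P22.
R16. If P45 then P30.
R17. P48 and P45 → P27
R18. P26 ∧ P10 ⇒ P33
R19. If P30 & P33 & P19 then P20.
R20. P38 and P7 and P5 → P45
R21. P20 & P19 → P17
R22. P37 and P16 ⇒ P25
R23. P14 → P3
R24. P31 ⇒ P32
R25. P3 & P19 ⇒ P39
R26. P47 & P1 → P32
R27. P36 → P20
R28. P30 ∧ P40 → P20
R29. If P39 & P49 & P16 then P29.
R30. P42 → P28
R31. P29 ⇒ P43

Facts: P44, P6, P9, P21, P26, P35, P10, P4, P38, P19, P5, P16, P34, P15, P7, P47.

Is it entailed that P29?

Yes

P41  (by R1: P47, P35)
P18  (by R7: P19, P16)
P32  (by R10: P15, P44, P7)
P11  (by R11: P41)
P12  (by R12: P6)
P24  (by R13: P32)
P33  (by R18: P26, P10)
P45  (by R20: P38, P7, P5)
P13  (by R2: P18, P12)
P23  (by R3: P11, P24)
P37  (by R8: P23, P13)
P30  (by R16: P45)
P20  (by R19: P30, P33, P19)
P17  (by R21: P20, P19)
P25  (by R22: P37, P16)
P49  (by R5: P25)
P3  (by R6: P17, P7)
P39  (by R25: P3, P19)
P29  (by R29: P39, P49, P16)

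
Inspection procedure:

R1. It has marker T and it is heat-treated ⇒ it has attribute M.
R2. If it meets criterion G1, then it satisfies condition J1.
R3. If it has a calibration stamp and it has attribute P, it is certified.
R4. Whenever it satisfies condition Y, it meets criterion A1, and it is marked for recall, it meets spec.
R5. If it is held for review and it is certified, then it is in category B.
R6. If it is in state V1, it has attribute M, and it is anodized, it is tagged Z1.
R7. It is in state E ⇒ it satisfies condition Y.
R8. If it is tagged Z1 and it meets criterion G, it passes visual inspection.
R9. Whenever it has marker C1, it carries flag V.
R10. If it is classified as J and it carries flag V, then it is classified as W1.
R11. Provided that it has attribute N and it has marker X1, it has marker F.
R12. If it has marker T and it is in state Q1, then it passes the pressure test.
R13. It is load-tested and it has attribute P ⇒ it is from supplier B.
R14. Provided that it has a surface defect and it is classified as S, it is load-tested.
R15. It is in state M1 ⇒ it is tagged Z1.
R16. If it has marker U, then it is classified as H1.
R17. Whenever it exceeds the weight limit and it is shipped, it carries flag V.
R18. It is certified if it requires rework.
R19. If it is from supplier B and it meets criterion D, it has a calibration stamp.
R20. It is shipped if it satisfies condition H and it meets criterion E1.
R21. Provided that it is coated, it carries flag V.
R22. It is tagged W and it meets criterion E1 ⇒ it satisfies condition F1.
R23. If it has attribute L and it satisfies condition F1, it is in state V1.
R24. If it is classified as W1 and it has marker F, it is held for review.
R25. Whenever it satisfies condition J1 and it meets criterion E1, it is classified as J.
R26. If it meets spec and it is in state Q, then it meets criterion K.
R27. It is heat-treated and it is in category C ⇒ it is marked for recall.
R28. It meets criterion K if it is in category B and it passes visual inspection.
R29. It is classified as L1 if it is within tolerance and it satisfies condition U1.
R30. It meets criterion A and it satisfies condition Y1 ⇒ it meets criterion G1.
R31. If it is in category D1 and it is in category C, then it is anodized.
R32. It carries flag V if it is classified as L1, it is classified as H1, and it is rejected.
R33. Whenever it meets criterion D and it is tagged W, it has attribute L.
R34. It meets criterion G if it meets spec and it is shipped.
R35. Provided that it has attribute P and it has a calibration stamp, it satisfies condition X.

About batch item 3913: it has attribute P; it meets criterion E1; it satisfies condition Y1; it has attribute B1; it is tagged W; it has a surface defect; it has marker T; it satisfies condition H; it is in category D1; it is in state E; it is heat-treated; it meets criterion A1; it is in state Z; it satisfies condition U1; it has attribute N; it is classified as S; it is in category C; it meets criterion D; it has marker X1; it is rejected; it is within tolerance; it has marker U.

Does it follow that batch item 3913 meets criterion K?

Forward chaining from the given facts derives: has attribute M, satisfies condition Y, has marker F, is load-tested, is classified as H1, is shipped, satisfies condition F1, is marked for recall, is classified as L1, is anodized, carries flag V, has attribute L, meets spec, is from supplier B, has a calibration stamp, is in state V1, meets criterion G, satisfies condition X, is certified, is tagged Z1, passes visual inspection.
Rules concluding "it meets criterion K": R26 needs "it is in state Q"; R28 needs "it is in category B" — none of these are established.

No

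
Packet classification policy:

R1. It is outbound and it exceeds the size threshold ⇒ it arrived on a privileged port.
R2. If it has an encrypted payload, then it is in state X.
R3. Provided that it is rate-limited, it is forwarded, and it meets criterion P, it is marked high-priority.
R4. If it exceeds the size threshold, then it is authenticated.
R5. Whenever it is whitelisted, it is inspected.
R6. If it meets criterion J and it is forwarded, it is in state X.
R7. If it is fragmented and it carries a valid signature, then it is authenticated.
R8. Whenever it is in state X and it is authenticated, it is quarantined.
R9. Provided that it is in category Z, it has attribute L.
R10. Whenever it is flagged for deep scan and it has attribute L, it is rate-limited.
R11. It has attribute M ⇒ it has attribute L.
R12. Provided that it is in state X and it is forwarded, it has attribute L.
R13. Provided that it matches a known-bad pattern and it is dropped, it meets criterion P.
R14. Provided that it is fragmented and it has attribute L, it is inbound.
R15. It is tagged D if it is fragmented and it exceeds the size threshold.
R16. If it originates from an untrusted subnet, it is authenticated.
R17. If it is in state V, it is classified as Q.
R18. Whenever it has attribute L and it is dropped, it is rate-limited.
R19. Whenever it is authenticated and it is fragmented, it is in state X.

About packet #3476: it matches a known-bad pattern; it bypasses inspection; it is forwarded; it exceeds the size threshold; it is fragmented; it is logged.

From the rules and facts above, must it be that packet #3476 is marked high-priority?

Forward chaining from the given facts derives: is authenticated, is tagged D, is in state X, is quarantined, has attribute L, is inbound.
The only rule concluding "it is marked high-priority" is R3, which needs "it is rate-limited"; that is never established.

No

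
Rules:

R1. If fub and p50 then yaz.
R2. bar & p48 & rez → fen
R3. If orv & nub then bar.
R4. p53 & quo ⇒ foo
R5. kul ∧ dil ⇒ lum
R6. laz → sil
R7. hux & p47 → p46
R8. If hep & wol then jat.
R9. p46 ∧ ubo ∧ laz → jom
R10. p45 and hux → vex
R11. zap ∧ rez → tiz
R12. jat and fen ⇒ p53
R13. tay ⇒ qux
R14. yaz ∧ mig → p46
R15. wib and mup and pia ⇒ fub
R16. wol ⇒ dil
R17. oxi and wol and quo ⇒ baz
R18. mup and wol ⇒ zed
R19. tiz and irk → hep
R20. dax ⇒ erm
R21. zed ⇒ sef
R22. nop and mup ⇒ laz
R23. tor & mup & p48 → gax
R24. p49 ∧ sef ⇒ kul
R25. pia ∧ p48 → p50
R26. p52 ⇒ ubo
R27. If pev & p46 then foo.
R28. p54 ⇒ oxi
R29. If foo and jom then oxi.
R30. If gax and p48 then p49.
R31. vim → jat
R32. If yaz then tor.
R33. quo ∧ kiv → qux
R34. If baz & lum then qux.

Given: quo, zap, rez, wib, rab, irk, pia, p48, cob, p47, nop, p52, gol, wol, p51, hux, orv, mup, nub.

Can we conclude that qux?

bar  (by R3: orv, nub)
p46  (by R7: hux, p47)
tiz  (by R11: zap, rez)
fub  (by R15: wib, mup, pia)
dil  (by R16: wol)
zed  (by R18: mup, wol)
hep  (by R19: tiz, irk)
sef  (by R21: zed)
laz  (by R22: nop, mup)
p50  (by R25: pia, p48)
ubo  (by R26: p52)
yaz  (by R1: fub, p50)
fen  (by R2: bar, p48, rez)
jat  (by R8: hep, wol)
jom  (by R9: p46, ubo, laz)
p53  (by R12: jat, fen)
tor  (by R32: yaz)
foo  (by R4: p53, quo)
gax  (by R23: tor, mup, p48)
oxi  (by R29: foo, jom)
p49  (by R30: gax, p48)
baz  (by R17: oxi, wol, quo)
kul  (by R24: p49, sef)
lum  (by R5: kul, dil)
qux  (by R34: baz, lum)

Yes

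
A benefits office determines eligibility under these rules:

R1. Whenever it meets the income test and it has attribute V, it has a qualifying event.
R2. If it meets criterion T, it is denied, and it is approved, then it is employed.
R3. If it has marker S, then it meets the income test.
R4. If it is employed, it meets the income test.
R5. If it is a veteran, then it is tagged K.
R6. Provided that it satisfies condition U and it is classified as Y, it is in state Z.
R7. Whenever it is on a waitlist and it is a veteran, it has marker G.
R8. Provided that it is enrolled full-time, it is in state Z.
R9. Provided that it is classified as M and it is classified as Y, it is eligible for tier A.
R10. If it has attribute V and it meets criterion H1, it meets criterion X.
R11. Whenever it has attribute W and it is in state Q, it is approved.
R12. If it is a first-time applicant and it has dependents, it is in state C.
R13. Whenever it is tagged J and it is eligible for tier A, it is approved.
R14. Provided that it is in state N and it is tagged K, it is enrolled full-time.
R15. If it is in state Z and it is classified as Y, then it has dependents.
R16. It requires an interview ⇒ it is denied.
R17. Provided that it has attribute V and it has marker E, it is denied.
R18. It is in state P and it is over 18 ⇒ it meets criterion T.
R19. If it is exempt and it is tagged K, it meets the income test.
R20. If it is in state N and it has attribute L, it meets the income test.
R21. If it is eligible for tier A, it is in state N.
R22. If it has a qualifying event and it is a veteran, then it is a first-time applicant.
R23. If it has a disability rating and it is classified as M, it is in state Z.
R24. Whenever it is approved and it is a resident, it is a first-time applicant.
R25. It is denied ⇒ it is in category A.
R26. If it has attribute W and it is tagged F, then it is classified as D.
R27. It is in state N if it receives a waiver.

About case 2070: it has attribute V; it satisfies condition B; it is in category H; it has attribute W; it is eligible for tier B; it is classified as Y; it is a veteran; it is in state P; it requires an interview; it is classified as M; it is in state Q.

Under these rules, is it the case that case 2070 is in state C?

No

Forward chaining from the given facts derives: is tagged K, is eligible for tier A, is approved, is denied, is in state N, is in category A, is enrolled full-time, is in state Z, has dependents.
The only rule concluding "it is in state C" is R12, which needs "it is a first-time applicant"; that is never established.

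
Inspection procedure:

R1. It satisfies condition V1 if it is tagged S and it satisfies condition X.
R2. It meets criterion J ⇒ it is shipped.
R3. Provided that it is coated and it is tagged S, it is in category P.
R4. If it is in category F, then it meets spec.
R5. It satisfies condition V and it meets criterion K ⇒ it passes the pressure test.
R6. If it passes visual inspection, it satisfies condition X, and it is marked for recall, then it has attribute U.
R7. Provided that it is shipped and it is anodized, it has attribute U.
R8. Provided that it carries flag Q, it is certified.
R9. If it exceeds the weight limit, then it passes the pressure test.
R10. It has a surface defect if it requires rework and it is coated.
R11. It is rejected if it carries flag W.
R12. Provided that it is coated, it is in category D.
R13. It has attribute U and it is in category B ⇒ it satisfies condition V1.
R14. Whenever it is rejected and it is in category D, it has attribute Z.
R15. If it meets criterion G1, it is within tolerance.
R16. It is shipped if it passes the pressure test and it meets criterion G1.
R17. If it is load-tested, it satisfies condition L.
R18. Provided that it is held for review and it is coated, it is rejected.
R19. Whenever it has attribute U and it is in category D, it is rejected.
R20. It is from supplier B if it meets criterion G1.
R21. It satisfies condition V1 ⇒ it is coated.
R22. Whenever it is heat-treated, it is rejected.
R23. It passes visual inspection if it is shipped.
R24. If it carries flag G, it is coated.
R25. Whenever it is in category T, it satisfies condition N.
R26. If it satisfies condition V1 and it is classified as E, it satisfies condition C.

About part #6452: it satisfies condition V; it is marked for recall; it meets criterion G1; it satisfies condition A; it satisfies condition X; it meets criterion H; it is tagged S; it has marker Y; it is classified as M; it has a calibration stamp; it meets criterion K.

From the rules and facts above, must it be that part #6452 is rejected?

Yes

By R1 (it is tagged S, it satisfies condition X): it satisfies condition V1.
By R5 (it satisfies condition V, it meets criterion K): it passes the pressure test.
By R16 (it passes the pressure test, it meets criterion G1): it is shipped.
By R21 (it satisfies condition V1): it is coated.
By R23 (it is shipped): it passes visual inspection.
By R6 (it passes visual inspection, it satisfies condition X, it is marked for recall): it has attribute U.
By R12 (it is coated): it is in category D.
By R19 (it has attribute U, it is in category D): it is rejected.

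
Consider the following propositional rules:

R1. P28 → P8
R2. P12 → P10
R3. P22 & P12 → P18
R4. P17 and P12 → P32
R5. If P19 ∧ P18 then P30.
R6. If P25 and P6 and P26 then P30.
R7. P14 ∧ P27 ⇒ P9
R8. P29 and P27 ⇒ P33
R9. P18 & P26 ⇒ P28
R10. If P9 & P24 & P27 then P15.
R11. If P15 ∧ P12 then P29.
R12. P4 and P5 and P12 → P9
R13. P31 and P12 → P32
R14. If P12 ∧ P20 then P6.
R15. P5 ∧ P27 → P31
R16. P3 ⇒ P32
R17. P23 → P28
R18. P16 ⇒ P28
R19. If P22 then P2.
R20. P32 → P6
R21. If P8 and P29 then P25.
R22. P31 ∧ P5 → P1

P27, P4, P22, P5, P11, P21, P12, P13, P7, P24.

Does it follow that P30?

No

Forward chaining from the given facts derives: P10, P18, P9, P31, P2, P1, P15, P29, P32, P6, P33.
Rules concluding P30: R5 needs P19; R6 needs P25 — none of these are established.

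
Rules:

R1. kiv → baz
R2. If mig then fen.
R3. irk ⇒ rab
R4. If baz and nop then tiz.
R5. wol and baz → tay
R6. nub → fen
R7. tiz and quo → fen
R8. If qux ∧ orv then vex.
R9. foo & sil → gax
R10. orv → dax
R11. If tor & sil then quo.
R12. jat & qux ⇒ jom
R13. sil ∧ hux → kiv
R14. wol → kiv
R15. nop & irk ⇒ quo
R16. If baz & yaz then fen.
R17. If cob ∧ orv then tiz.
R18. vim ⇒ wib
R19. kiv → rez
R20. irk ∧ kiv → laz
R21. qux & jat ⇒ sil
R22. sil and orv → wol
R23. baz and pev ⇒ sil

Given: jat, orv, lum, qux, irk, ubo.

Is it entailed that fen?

No

Forward chaining from the given facts derives: rab, vex, dax, jom, sil, wol, kiv, rez, laz, baz, tay.
Rules concluding fen: R2 needs mig; R6 needs nub; R7 needs tiz; R16 needs yaz — none of these are established.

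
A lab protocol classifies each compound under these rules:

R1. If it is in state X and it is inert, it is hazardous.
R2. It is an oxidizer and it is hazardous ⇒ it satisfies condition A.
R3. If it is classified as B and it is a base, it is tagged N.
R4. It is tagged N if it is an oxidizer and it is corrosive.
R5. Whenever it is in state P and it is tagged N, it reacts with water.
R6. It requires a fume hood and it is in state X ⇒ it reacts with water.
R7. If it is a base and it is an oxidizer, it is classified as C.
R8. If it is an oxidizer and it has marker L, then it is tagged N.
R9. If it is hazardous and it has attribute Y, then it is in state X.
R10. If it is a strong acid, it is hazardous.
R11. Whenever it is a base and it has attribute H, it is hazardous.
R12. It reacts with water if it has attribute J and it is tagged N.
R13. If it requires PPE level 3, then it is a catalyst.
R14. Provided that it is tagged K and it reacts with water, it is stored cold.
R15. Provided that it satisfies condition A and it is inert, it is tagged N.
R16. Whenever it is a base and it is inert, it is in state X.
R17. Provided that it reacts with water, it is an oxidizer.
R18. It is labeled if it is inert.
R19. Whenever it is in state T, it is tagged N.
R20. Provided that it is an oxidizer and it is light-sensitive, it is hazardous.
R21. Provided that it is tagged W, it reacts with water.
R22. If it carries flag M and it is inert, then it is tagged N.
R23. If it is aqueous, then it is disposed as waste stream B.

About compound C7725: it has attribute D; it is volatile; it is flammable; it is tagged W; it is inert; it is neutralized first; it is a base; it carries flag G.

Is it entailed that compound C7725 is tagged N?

Yes

By R16 (it is a base, it is inert): it is in state X.
By R21 (it is tagged W): it reacts with water.
By R1 (it is in state X, it is inert): it is hazardous.
By R17 (it reacts with water): it is an oxidizer.
By R2 (it is an oxidizer, it is hazardous): it satisfies condition A.
By R15 (it satisfies condition A, it is inert): it is tagged N.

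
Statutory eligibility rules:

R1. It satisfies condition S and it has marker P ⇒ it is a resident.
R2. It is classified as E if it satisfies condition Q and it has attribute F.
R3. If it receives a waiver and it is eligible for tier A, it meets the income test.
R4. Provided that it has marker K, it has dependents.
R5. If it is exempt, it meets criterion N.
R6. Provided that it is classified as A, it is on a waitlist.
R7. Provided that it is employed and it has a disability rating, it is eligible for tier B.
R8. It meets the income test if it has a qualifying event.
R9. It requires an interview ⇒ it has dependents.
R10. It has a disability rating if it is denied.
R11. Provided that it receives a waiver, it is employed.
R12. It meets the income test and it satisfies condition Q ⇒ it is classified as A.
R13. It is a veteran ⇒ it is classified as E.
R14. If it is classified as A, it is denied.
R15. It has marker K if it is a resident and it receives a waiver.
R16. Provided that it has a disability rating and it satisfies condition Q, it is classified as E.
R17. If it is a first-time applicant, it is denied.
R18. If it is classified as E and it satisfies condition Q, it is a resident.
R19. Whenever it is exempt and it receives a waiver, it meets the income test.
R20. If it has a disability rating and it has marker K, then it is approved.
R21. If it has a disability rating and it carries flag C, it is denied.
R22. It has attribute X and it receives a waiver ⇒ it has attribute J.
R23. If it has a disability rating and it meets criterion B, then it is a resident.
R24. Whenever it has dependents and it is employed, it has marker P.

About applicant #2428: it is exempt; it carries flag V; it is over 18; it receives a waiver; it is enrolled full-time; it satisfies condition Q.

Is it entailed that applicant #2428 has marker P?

By R11 (it receives a waiver): it is employed.
By R19 (it is exempt, it receives a waiver): it meets the income test.
By R12 (it meets the income test, it satisfies condition Q): it is classified as A.
By R14 (it is classified as A): it is denied.
By R10 (it is denied): it has a disability rating.
By R16 (it has a disability rating, it satisfies condition Q): it is classified as E.
By R18 (it is classified as E, it satisfies condition Q): it is a resident.
By R15 (it is a resident, it receives a waiver): it has marker K.
By R4 (it has marker K): it has dependents.
By R24 (it has dependents, it is employed): it has marker P.

Yes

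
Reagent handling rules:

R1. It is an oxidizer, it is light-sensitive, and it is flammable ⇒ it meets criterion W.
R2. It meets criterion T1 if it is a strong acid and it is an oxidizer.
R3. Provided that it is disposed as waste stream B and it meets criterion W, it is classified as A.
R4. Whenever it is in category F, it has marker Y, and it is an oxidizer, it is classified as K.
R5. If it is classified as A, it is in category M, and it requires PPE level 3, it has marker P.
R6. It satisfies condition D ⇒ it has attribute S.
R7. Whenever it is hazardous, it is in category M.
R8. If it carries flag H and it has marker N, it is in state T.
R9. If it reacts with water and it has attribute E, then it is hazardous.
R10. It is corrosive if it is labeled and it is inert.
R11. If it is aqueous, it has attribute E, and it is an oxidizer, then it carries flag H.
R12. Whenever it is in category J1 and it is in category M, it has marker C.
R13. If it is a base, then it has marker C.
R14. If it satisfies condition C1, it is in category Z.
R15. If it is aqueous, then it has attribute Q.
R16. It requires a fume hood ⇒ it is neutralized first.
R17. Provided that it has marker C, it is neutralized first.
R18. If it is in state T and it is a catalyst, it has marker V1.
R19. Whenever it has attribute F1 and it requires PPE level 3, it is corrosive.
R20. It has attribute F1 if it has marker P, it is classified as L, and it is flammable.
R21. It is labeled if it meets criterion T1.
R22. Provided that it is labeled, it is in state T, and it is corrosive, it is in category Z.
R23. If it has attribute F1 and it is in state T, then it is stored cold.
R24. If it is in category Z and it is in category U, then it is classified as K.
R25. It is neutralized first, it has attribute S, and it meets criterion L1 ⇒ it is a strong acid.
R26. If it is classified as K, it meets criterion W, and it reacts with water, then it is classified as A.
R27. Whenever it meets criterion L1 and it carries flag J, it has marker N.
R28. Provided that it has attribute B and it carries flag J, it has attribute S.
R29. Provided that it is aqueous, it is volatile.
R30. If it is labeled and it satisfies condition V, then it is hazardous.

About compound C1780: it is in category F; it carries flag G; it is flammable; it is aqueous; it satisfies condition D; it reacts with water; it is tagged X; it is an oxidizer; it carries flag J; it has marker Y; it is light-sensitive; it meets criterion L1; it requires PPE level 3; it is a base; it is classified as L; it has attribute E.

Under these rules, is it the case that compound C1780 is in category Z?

By R1 (it is an oxidizer, it is light-sensitive, it is flammable): it meets criterion W.
By R4 (it is in category F, it has marker Y, it is an oxidizer): it is classified as K.
By R6 (it satisfies condition D): it has attribute S.
By R9 (it reacts with water, it has attribute E): it is hazardous.
By R11 (it is aqueous, it has attribute E, it is an oxidizer): it carries flag H.
By R13 (it is a base): it has marker C.
By R17 (it has marker C): it is neutralized first.
By R25 (it is neutralized first, it has attribute S, it meets criterion L1): it is a strong acid.
By R26 (it is classified as K, it meets criterion W, it reacts with water): it is classified as A.
By R27 (it meets criterion L1, it carries flag J): it has marker N.
By R2 (it is a strong acid, it is an oxidizer): it meets criterion T1.
By R7 (it is hazardous): it is in category M.
By R8 (it carries flag H, it has marker N): it is in state T.
By R21 (it meets criterion T1): it is labeled.
By R5 (it is classified as A, it is in category M, it requires PPE level 3): it has marker P.
By R20 (it has marker P, it is classified as L, it is flammable): it has attribute F1.
By R19 (it has attribute F1, it requires PPE level 3): it is corrosive.
By R22 (it is labeled, it is in state T, it is corrosive): it is in category Z.

Yes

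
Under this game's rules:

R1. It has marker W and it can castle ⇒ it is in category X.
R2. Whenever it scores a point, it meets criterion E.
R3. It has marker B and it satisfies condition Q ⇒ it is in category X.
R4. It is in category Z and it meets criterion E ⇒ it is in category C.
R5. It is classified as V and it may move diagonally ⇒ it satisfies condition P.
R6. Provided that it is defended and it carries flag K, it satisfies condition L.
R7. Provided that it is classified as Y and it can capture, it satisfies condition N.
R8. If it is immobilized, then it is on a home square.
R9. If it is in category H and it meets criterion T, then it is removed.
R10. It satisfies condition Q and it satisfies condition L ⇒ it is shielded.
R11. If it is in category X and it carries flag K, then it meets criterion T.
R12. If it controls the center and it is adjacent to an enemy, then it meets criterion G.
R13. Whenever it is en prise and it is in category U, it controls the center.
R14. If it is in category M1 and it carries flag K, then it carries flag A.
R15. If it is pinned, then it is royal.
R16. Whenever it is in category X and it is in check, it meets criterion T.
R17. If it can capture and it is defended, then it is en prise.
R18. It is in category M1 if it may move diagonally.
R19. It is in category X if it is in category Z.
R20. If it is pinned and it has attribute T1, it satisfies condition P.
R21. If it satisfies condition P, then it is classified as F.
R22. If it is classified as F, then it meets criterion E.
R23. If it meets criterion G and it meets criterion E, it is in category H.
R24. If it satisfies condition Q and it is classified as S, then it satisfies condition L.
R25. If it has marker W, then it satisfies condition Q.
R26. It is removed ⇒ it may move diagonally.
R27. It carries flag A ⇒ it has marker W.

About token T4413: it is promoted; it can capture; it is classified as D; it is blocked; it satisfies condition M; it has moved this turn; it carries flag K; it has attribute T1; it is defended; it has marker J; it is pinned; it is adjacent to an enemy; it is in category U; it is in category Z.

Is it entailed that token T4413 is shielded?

By R6 (it is defended, it carries flag K): it satisfies condition L.
By R17 (it can capture, it is defended): it is en prise.
By R19 (it is in category Z): it is in category X.
By R20 (it is pinned, it has attribute T1): it satisfies condition P.
By R21 (it satisfies condition P): it is classified as F.
By R22 (it is classified as F): it meets criterion E.
By R11 (it is in category X, it carries flag K): it meets criterion T.
By R13 (it is en prise, it is in category U): it controls the center.
By R12 (it controls the center, it is adjacent to an enemy): it meets criterion G.
By R23 (it meets criterion G, it meets criterion E): it is in category H.
By R9 (it is in category H, it meets criterion T): it is removed.
By R26 (it is removed): it may move diagonally.
By R18 (it may move diagonally): it is in category M1.
By R14 (it is in category M1, it carries flag K): it carries flag A.
By R27 (it carries flag A): it has marker W.
By R25 (it has marker W): it satisfies condition Q.
By R10 (it satisfies condition Q, it satisfies condition L): it is shielded.

Yes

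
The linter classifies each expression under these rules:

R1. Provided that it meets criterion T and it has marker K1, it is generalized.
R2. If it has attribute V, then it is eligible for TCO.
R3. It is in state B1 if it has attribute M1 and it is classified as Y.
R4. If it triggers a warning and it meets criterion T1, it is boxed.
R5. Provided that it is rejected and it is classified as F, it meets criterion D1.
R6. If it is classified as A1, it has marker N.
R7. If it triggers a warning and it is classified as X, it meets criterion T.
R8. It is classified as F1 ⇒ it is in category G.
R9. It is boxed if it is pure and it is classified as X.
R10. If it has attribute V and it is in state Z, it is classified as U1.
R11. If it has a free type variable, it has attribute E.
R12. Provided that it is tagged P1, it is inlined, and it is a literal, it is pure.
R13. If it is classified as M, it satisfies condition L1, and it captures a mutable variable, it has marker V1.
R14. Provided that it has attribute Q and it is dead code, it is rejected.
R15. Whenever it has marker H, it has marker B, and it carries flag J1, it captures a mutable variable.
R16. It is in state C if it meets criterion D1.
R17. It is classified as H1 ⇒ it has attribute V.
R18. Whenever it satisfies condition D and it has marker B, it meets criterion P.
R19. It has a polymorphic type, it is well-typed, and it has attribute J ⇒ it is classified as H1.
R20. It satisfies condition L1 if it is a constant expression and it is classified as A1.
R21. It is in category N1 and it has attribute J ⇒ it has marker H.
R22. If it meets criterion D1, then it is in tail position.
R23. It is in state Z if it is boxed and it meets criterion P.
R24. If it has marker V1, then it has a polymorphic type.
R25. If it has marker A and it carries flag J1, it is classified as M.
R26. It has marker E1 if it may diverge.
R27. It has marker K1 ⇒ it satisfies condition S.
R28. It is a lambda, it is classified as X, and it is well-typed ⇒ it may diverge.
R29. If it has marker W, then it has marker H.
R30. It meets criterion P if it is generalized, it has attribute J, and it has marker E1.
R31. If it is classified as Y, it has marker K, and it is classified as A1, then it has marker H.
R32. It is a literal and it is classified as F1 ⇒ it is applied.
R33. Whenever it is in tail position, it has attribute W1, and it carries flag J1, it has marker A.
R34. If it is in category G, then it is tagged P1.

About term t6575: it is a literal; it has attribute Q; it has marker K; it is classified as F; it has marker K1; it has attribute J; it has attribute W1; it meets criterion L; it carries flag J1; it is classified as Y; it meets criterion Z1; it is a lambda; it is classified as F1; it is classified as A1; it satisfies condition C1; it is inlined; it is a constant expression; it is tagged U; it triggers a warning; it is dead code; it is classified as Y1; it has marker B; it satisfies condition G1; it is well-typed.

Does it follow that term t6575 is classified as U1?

Forward chaining from the given facts derives: has marker N, is in category G, is rejected, satisfies condition L1, satisfies condition S, has marker H, is applied, is tagged P1, meets criterion D1, is pure, captures a mutable variable, is in state C, is in tail position, has marker A, is classified as M, has marker V1, has a polymorphic type, is classified as H1, has attribute V, is eligible for TCO.
The only rule concluding "it is classified as U1" is R10, which needs "it is in state Z"; that is never established.

No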